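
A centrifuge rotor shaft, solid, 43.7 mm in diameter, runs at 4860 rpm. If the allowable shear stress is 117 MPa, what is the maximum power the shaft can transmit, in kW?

976 kW

J = πd⁴/32 = π(0.0437)⁴/32 = 3.580×10^-7 m⁴.
T_max = τ_allow·J/r = 1.17×10^8 × 3.580×10^-7 / 0.0219 = 1917 N·m.
ω = 2π·4860/60 = 508.9 rad/s, so P_max = T_max·ω = 9.757×10^5 W.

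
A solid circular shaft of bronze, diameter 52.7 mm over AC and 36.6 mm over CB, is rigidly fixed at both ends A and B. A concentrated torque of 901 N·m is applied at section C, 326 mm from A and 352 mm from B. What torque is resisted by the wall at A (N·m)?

741 N·m

Compatibility: T_A·a/J_AC = T_B·b/J_CB with T_A + T_B = T₀.
J_AC = 7.57×10^-7 m⁴, J_CB = 1.76×10^-7 m⁴, so T_A = T₀·(J_AC/a)/((J_AC/a)+(J_CB/b)) = 741.3 N·m, T_B = 159.7 N·m.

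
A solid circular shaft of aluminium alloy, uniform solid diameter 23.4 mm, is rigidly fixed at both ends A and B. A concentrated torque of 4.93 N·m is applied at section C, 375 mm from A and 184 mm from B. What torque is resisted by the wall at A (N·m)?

1.62 N·m

With uniform GJ and both ends fixed, compatibility θ_AC = θ_CB gives T_A·a = T_B·b, together with T_A + T_B = T₀.
T_A = T₀·b/(a+b) = 4.930·184/559.0 = 1.623 N·m; T_B = 3.307 N·m.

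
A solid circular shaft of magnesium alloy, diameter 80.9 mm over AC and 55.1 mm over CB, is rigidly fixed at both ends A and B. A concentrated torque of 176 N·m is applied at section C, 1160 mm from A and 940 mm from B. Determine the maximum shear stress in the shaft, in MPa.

Compatibility: T_A·a/J_AC = T_B·b/J_CB with T_A + T_B = T₀.
J_AC = 4.21×10^-6 m⁴, J_CB = 9.05×10^-7 m⁴, so T_A = T₀·(J_AC/a)/((J_AC/a)+(J_CB/b)) = 139.1 N·m, T_B = 36.93 N·m.
τ in each portion: τ_AC = 1.34×10^6 Pa, τ_CB = 1.12×10^6 Pa; maximum is in AC.
τ_max = T_AC·r/J = 139.1·0.0404/4.21×10^-6 = 1.338×10^6 Pa.

1.34 MPa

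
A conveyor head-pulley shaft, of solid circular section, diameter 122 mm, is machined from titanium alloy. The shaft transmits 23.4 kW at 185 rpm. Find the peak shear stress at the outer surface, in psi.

ω = 2π·185/60 = 19.37 rad/s, so T = P/ω = 23.4×10³ / 19.37 = 1208 N·m.
J = πd⁴/32 = π(0.122)⁴/32 = 2.175×10^-5 m⁴.
τ_max = T·r/J = 1208 × 0.0610 / 2.175×10^-5 = 3.388×10^6 Pa.

491 psi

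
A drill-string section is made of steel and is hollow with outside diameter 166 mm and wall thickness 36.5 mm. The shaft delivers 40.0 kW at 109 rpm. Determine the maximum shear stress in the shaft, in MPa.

4.33 MPa

ω = 2π·109/60 = 11.41 rad/s, so T = P/ω = 40.0×10³ / 11.41 = 3504 N·m.
J = π(d_o⁴ − d_i⁴)/32 = π(0.166⁴ − 0.0930⁴)/32 = 6.720×10^-5 m⁴.
τ_max = T·r/J = 3504 × 0.0830 / 6.720×10^-5 = 4.328×10^6 Pa.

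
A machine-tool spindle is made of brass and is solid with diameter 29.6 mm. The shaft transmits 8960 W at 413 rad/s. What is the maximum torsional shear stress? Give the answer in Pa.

4.26e6 Pa

ω = 413 rad/s, so T = P/ω = 8960 / 413.0 = 21.69 N·m.
J = πd⁴/32 = π(0.0296)⁴/32 = 7.536×10^-8 m⁴.
τ_max = T·r/J = 21.69 × 0.0148 / 7.536×10^-8 = 4.260×10^6 Pa.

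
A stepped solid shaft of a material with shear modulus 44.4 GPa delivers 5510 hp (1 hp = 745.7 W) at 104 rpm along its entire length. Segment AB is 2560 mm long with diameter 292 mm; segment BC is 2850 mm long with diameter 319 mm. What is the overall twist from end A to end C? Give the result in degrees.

3.11°

ω = 2π·104/60 = 10.89 rad/s, so T = P/ω = 5510×745.7 / 10.89 = 377300 N·m.
J_AB = π(0.292)⁴/32 = 7.14×10^-4 m⁴; J_BC = π(0.319)⁴/32 = 1.02×10^-3 m⁴.
θ = (T/G)·Σ L_i/J_i = (377300/44.4×10⁹)·(2.56/7.14×10^-4 + 2.85/1.02×10^-3) = 0.05430 rad.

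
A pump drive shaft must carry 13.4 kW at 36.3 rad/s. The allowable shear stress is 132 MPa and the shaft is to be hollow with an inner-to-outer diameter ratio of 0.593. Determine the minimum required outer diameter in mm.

ω = 36.3 rad/s, so T = P/ω = 13.4×10³ / 36.30 = 369.1 N·m.
For a hollow shaft with d_i/d_o = 0.593: τ_max = 16T/(π d_o³ (1−k⁴)), so d_o = [16T/(π τ_allow (1−k⁴))]^(1/3) = [16·369.1/(π·1.32×10^8·0.8763)]^(1/3) = 0.02533 m.

25.3 mm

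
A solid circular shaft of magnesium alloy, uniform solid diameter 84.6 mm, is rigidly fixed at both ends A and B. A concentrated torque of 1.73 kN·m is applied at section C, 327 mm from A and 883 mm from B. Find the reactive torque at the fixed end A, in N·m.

1260 N·m

With uniform GJ and both ends fixed, compatibility θ_AC = θ_CB gives T_A·a = T_B·b, together with T_A + T_B = T₀.
T_A = T₀·b/(a+b) = 1730·883/1210 = 1262 N·m; T_B = 467.5 N·m.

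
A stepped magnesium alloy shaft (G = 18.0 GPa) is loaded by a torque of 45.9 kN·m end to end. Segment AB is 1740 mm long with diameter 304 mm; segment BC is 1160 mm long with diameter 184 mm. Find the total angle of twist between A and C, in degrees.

J_AB = π(0.304)⁴/32 = 8.38×10^-4 m⁴; J_BC = π(0.184)⁴/32 = 1.13×10^-4 m⁴.
θ = (T/G)·Σ L_i/J_i = (45900/18.0×10⁹)·(1.74/8.38×10^-4 + 1.16/1.13×10^-4) = 0.03158 rad.

1.81°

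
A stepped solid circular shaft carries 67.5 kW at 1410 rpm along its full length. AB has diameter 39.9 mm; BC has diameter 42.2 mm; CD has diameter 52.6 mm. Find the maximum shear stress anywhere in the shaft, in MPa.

36.7 MPa

ω = 2π·1410/60 = 147.7 rad/s, so T = P/ω = 67.5×10³ / 147.7 = 457.1 N·m.
Under the same torque, τ_max = 16T/(πd³) is largest where d is smallest — segment AB (d = 39.9 mm).
τ_max = 16·457.1/(π·(0.0399)³) = 3.665×10^7 Pa.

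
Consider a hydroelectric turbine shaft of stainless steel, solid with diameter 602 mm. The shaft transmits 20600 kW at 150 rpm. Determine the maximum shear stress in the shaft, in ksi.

4.44 ksi

ω = 2π·150/60 = 15.71 rad/s, so T = P/ω = 20600×10³ / 15.71 = 1.311e6 N·m.
J = πd⁴/32 = π(0.602)⁴/32 = 0.01289 m⁴.
τ_max = T·r/J = 1.311e6 × 0.301 / 0.01289 = 3.061×10^7 Pa.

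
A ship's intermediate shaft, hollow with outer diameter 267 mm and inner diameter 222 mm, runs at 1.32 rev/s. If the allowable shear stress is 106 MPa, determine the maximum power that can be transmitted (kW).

1720 kW

J = π(d_o⁴ − d_i⁴)/32 = π(0.267⁴ − 0.222⁴)/32 = 2.605×10^-4 m⁴.
T_max = τ_allow·J/r = 1.06×10^8 × 2.605×10^-4 / 0.134 = 206800 N·m.
ω = 2π·1.32 = 8.294 rad/s, so P_max = T_max·ω = 1.715×10^6 W.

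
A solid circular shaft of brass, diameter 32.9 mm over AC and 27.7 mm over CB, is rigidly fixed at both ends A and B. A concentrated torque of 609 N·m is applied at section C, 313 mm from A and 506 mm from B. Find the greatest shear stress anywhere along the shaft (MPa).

Compatibility: T_A·a/J_AC = T_B·b/J_CB with T_A + T_B = T₀.
J_AC = 1.15×10^-7 m⁴, J_CB = 5.78×10^-8 m⁴, so T_A = T₀·(J_AC/a)/((J_AC/a)+(J_CB/b)) = 464.6 N·m, T_B = 144.4 N·m.
τ in each portion: τ_AC = 6.64×10^7 Pa, τ_CB = 3.46×10^7 Pa; maximum is in AC.
τ_max = T_AC·r/J = 464.6·0.0164/1.15×10^-7 = 6.644×10^7 Pa.

66.4 MPa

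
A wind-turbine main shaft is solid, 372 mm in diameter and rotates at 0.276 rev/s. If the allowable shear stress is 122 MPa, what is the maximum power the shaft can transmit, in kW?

2140 kW

J = πd⁴/32 = π(0.372)⁴/32 = 1.880×10^-3 m⁴.
T_max = τ_allow·J/r = 1.22×10^8 × 1.880×10^-3 / 0.186 = 1.233e6 N·m.
ω = 2π·0.276 = 1.734 rad/s, so P_max = T_max·ω = 2.138×10^6 W.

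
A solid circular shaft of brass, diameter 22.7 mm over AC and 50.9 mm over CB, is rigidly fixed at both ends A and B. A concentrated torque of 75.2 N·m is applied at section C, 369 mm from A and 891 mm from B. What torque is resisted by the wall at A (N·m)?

Compatibility: T_A·a/J_AC = T_B·b/J_CB with T_A + T_B = T₀.
J_AC = 2.61×10^-8 m⁴, J_CB = 6.59×10^-7 m⁴, so T_A = T₀·(J_AC/a)/((J_AC/a)+(J_CB/b)) = 6.557 N·m, T_B = 68.64 N·m.

6.56 N·m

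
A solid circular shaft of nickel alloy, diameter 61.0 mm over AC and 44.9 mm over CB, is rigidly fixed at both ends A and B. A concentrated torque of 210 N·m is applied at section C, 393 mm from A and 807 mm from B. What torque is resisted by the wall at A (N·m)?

184 N·m

Compatibility: T_A·a/J_AC = T_B·b/J_CB with T_A + T_B = T₀.
J_AC = 1.36×10^-6 m⁴, J_CB = 3.99×10^-7 m⁴, so T_A = T₀·(J_AC/a)/((J_AC/a)+(J_CB/b)) = 183.7 N·m, T_B = 26.26 N·m.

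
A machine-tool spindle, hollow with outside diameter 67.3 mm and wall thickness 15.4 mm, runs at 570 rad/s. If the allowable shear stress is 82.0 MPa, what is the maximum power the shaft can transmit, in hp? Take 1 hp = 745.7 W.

J = π(d_o⁴ − d_i⁴)/32 = π(0.0673⁴ − 0.0365⁴)/32 = 1.840×10^-6 m⁴.
T_max = τ_allow·J/r = 8.20×10^7 × 1.840×10^-6 / 0.0336 = 4483 N·m.
ω = 570 rad/s, so P_max = T_max·ω = 2.555×10^6 W.

3430 hp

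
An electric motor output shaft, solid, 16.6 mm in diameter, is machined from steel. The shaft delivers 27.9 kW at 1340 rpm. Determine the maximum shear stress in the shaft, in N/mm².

221 N/mm²

ω = 2π·1340/60 = 140.3 rad/s, so T = P/ω = 27.9×10³ / 140.3 = 198.8 N·m.
J = πd⁴/32 = π(0.0166)⁴/32 = 7.455×10^-9 m⁴.
τ_max = T·r/J = 198.8 × 0.00830 / 7.455×10^-9 = 2.214×10^8 Pa.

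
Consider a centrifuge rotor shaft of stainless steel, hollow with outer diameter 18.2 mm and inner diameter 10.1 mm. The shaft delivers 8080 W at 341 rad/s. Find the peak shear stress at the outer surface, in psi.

ω = 341 rad/s, so T = P/ω = 8080 / 341.0 = 23.70 N·m.
J = π(d_o⁴ − d_i⁴)/32 = π(0.0182⁴ − 0.0101⁴)/32 = 9.750×10^-9 m⁴.
τ_max = T·r/J = 23.70 × 0.00910 / 9.750×10^-9 = 2.212×10^7 Pa.

3210 psi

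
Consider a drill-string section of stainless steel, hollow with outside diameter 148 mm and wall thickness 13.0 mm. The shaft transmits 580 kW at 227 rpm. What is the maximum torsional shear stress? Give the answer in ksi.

ω = 2π·227/60 = 23.77 rad/s, so T = P/ω = 580×10³ / 23.77 = 24400 N·m.
J = π(d_o⁴ − d_i⁴)/32 = π(0.148⁴ − 0.122⁴)/32 = 2.535×10^-5 m⁴.
τ_max = T·r/J = 24400 × 0.0740 / 2.535×10^-5 = 7.121×10^7 Pa.

10.3 ksi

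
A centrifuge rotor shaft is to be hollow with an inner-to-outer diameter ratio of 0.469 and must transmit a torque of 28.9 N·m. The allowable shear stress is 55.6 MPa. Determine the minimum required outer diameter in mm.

For a hollow shaft with d_i/d_o = 0.469: τ_max = 16T/(π d_o³ (1−k⁴)), so d_o = [16T/(π τ_allow (1−k⁴))]^(1/3) = [16·28.90/(π·5.56×10^7·0.9516)]^(1/3) = 0.01406 m.

14.1 mm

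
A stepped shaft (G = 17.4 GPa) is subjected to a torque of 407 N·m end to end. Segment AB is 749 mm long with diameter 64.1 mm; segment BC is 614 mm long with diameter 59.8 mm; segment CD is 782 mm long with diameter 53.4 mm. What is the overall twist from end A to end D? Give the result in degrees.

J_AB = π(0.0641)⁴/32 = 1.66×10^-6 m⁴; J_BC = π(0.0598)⁴/32 = 1.26×10^-6 m⁴; J_CD = π(0.0534)⁴/32 = 7.98×10^-7 m⁴.
θ = (T/G)·Σ L_i/J_i = (407.0/17.4×10⁹)·(0.749/1.66×10^-6 + 0.614/1.26×10^-6 + 0.782/7.98×10^-7) = 0.04492 rad.

2.57°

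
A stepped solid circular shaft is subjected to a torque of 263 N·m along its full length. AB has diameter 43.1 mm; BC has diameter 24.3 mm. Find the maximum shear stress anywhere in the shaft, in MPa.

93.3 MPa

Under the same torque, τ_max = 16T/(πd³) is largest where d is smallest — segment BC (d = 24.3 mm).
τ_max = 16·263.0/(π·(0.0243)³) = 9.335×10^7 Pa.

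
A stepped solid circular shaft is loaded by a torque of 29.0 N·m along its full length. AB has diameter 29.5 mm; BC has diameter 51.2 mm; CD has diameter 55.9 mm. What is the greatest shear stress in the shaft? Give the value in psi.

Under the same torque, τ_max = 16T/(πd³) is largest where d is smallest — segment AB (d = 29.5 mm).
τ_max = 16·29.00/(π·(0.0295)³) = 5.753×10^6 Pa.

834 psi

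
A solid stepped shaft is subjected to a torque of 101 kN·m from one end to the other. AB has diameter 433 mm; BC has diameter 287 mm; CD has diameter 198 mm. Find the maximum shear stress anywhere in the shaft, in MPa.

66.3 MPa

Under the same torque, τ_max = 16T/(πd³) is largest where d is smallest — segment CD (d = 198 mm).
τ_max = 16·101000/(π·(0.198)³) = 6.627×10^7 Pa.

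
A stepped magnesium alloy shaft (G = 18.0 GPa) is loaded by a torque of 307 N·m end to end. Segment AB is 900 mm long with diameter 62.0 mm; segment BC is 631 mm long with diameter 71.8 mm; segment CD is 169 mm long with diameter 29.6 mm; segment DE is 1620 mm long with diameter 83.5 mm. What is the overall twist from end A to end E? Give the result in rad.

0.0587 rad

J_AB = π(0.0620)⁴/32 = 1.45×10^-6 m⁴; J_BC = π(0.0718)⁴/32 = 2.61×10^-6 m⁴; J_CD = π(0.0296)⁴/32 = 7.54×10^-8 m⁴; J_DE = π(0.0835)⁴/32 = 4.77×10^-6 m⁴.
θ = (T/G)·Σ L_i/J_i = (307.0/18.0×10⁹)·(0.900/1.45×10^-6 + 0.631/2.61×10^-6 + 0.169/7.54×10^-8 + 1.62/4.77×10^-6) = 0.05874 rad.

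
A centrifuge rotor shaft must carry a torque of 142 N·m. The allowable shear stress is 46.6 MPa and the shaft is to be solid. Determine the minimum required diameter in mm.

For a solid shaft τ_max = 16T/(πd³), so d = (16T/(π τ_allow))^(1/3) = (16·142.0/(π·4.66×10^7))^(1/3) = 0.02494 m.

24.9 mm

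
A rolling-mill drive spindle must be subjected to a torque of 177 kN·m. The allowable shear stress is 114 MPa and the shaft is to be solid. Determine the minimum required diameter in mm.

199 mm

For a solid shaft τ_max = 16T/(πd³), so d = (16T/(π τ_allow))^(1/3) = (16·177000/(π·1.14×10^8))^(1/3) = 0.1992 m.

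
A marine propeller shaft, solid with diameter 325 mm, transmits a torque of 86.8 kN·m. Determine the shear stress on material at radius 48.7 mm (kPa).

J = πd⁴/32 = π(0.325)⁴/32 = 1.095×10^-3 m⁴.
Shear stress varies linearly with radius: τ = T·r/J = 86800 × 0.0487 / 1.095×10^-3 = 3.859×10^6 Pa.

3860 kPa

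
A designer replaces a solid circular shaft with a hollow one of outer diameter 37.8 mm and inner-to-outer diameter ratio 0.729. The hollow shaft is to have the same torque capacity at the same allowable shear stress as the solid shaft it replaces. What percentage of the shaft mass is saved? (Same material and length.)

41.5 %

Equal τ_max and T ⇒ the solid shaft needs d_s³ = d_o³(1−k⁴), so d_s = 37.8·(1−0.729⁴)^(1/3) = 33.84 mm.
Area ratio A_h/A_s = d_o²(1−k²)/d_s² = (1−k²)/(1−k⁴)^(2/3) = 0.5846.
Mass saving = 1 − 0.5846 = 41.5 %.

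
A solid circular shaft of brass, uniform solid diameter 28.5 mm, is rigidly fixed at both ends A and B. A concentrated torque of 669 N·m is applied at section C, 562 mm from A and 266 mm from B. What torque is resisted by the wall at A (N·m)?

215 N·m

With uniform GJ and both ends fixed, compatibility θ_AC = θ_CB gives T_A·a = T_B·b, together with T_A + T_B = T₀.
T_A = T₀·b/(a+b) = 669.0·266/828.0 = 214.9 N·m; T_B = 454.1 N·m.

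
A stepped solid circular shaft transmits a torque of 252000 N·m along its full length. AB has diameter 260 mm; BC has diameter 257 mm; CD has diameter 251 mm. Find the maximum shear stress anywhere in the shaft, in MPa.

Under the same torque, τ_max = 16T/(πd³) is largest where d is smallest — segment CD (d = 251 mm).
τ_max = 16·252000/(π·(0.251)³) = 8.116×10^7 Pa.

81.2 MPa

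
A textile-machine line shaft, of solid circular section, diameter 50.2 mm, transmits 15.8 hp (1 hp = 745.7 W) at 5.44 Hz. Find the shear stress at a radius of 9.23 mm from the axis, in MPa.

ω = 2π·5.44 = 34.18 rad/s, so T = P/ω = 15.8×745.7 / 34.18 = 344.7 N·m.
J = πd⁴/32 = π(0.0502)⁴/32 = 6.235×10^-7 m⁴.
Shear stress varies linearly with radius: τ = T·r/J = 344.7 × 0.00923 / 6.235×10^-7 = 5.103×10^6 Pa.

5.10 MPa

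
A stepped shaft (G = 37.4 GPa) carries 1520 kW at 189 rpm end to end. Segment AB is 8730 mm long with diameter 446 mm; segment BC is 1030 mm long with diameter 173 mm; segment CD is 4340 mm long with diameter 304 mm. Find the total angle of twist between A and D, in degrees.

ω = 2π·189/60 = 19.79 rad/s, so T = P/ω = 1520×10³ / 19.79 = 76800 N·m.
J_AB = π(0.446)⁴/32 = 3.88×10^-3 m⁴; J_BC = π(0.173)⁴/32 = 8.79×10^-5 m⁴; J_CD = π(0.304)⁴/32 = 8.38×10^-4 m⁴.
θ = (T/G)·Σ L_i/J_i = (76800/37.4×10⁹)·(8.73/3.88×10^-3 + 1.03/8.79×10^-5 + 4.34/8.38×10^-4) = 0.03929 rad.

2.25°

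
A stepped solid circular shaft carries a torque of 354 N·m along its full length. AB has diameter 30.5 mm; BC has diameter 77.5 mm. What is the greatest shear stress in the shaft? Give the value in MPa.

Under the same torque, τ_max = 16T/(πd³) is largest where d is smallest — segment AB (d = 30.5 mm).
τ_max = 16·354.0/(π·(0.0305)³) = 6.354×10^7 Pa.

63.5 MPa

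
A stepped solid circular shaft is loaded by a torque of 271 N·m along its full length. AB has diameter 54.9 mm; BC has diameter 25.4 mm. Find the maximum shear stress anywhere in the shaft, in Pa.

Under the same torque, τ_max = 16T/(πd³) is largest where d is smallest — segment BC (d = 25.4 mm).
τ_max = 16·271.0/(π·(0.0254)³) = 8.422×10^7 Pa.

8.42e7 Pa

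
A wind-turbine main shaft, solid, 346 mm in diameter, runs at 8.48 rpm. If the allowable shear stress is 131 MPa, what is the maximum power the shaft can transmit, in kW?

J = πd⁴/32 = π(0.346)⁴/32 = 1.407×10^-3 m⁴.
T_max = τ_allow·J/r = 1.31×10^8 × 1.407×10^-3 / 0.173 = 1.065e6 N·m.
ω = 2π·8.48/60 = 0.8880 rad/s, so P_max = T_max·ω = 9.461×10^5 W.

946 kW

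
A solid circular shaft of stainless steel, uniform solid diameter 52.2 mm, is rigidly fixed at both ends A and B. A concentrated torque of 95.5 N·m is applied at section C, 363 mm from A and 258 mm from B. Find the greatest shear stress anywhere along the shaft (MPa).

2.00 MPa

With uniform GJ and both ends fixed, compatibility θ_AC = θ_CB gives T_A·a = T_B·b, together with T_A + T_B = T₀.
T_A = T₀·b/(a+b) = 95.50·258/621.0 = 39.68 N·m; T_B = 55.82 N·m.
τ in each portion: τ_AC = 1.42×10^6 Pa, τ_CB = 2.00×10^6 Pa; maximum is in CB.
τ_max = T_CB·r/J = 55.82·0.0261/7.29×10^-7 = 1.999×10^6 Pa.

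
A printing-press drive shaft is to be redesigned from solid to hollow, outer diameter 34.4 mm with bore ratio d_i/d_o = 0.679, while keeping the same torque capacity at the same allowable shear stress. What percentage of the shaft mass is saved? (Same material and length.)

Equal τ_max and T ⇒ the solid shaft needs d_s³ = d_o³(1−k⁴), so d_s = 34.4·(1−0.679⁴)^(1/3) = 31.77 mm.
Area ratio A_h/A_s = d_o²(1−k²)/d_s² = (1−k²)/(1−k⁴)^(2/3) = 0.6320.
Mass saving = 1 − 0.6320 = 36.8 %.

36.8 %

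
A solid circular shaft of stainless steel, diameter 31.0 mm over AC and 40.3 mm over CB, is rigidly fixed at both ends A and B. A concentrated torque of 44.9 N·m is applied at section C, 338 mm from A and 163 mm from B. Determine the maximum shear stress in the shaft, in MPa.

Compatibility: T_A·a/J_AC = T_B·b/J_CB with T_A + T_B = T₀.
J_AC = 9.07×10^-8 m⁴, J_CB = 2.59×10^-7 m⁴, so T_A = T₀·(J_AC/a)/((J_AC/a)+(J_CB/b)) = 6.486 N·m, T_B = 38.41 N·m.
τ in each portion: τ_AC = 1.11×10^6 Pa, τ_CB = 2.99×10^6 Pa; maximum is in CB.
τ_max = T_CB·r/J = 38.41·0.0201/2.59×10^-7 = 2.989×10^6 Pa.

2.99 MPa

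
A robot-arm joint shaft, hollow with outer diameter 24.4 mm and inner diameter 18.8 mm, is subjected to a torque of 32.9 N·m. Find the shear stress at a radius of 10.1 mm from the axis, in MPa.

14.7 MPa

J = π(d_o⁴ − d_i⁴)/32 = π(0.0244⁴ − 0.0188⁴)/32 = 2.253×10^-8 m⁴.
Shear stress varies linearly with radius: τ = T·r/J = 32.90 × 0.0101 / 2.253×10^-8 = 1.475×10^7 Pa.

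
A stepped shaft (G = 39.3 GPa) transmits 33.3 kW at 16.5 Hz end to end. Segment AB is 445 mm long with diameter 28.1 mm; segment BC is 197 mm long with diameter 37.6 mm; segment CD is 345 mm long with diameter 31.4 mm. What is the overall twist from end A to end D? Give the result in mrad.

97.2 mrad

ω = 2π·16.5 = 103.7 rad/s, so T = P/ω = 33.3×10³ / 103.7 = 321.2 N·m.
J_AB = π(0.0281)⁴/32 = 6.12×10^-8 m⁴; J_BC = π(0.0376)⁴/32 = 1.96×10^-7 m⁴; J_CD = π(0.0314)⁴/32 = 9.54×10^-8 m⁴.
θ = (T/G)·Σ L_i/J_i = (321.2/39.3×10⁹)·(0.445/6.12×10^-8 + 0.197/1.96×10^-7 + 0.345/9.54×10^-8) = 0.09717 rad.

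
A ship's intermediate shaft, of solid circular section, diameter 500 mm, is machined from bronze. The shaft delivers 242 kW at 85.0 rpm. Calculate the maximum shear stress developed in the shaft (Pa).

ω = 2π·85.0/60 = 8.901 rad/s, so T = P/ω = 242×10³ / 8.901 = 27190 N·m.
J = πd⁴/32 = π(0.500)⁴/32 = 6.136×10^-3 m⁴.
τ_max = T·r/J = 27190 × 0.250 / 6.136×10^-3 = 1.108×10^6 Pa.

1.11e6 Pa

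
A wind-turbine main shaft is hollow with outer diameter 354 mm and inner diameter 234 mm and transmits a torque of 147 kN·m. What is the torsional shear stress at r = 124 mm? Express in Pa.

J = π(d_o⁴ − d_i⁴)/32 = π(0.354⁴ − 0.234⁴)/32 = 1.247×10^-3 m⁴.
Shear stress varies linearly with radius: τ = T·r/J = 147000 × 0.124 / 1.247×10^-3 = 1.461×10^7 Pa.

1.46e7 Pa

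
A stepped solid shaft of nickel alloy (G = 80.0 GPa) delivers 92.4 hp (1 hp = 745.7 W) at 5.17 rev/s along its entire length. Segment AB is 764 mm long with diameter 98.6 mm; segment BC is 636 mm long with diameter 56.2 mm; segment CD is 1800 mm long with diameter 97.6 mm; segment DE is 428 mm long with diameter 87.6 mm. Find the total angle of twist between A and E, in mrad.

ω = 2π·5.17 = 32.48 rad/s, so T = P/ω = 92.4×745.7 / 32.48 = 2121 N·m.
J_AB = π(0.0986)⁴/32 = 9.28×10^-6 m⁴; J_BC = π(0.0562)⁴/32 = 9.79×10^-7 m⁴; J_CD = π(0.0976)⁴/32 = 8.91×10^-6 m⁴; J_DE = π(0.0876)⁴/32 = 5.78×10^-6 m⁴.
θ = (T/G)·Σ L_i/J_i = (2121/80.0×10⁹)·(0.764/9.28×10^-6 + 0.636/9.79×10^-7 + 1.80/8.91×10^-6 + 0.428/5.78×10^-6) = 0.02672 rad.

26.7 mrad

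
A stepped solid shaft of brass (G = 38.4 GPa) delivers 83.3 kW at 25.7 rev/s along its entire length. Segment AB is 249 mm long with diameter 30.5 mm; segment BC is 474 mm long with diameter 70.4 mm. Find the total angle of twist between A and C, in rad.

ω = 2π·25.7 = 161.5 rad/s, so T = P/ω = 83.3×10³ / 161.5 = 515.9 N·m.
J_AB = π(0.0305)⁴/32 = 8.50×10^-8 m⁴; J_BC = π(0.0704)⁴/32 = 2.41×10^-6 m⁴.
θ = (T/G)·Σ L_i/J_i = (515.9/38.4×10⁹)·(0.249/8.50×10^-8 + 0.474/2.41×10^-6) = 0.04201 rad.

0.0420 rad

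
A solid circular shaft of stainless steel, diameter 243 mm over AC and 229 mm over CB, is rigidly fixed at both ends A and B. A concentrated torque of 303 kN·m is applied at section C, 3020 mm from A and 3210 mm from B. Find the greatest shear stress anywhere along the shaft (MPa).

61.7 MPa

Compatibility: T_A·a/J_AC = T_B·b/J_CB with T_A + T_B = T₀.
J_AC = 3.42×10^-4 m⁴, J_CB = 2.70×10^-4 m⁴, so T_A = T₀·(J_AC/a)/((J_AC/a)+(J_CB/b)) = 173900 N·m, T_B = 129100 N·m.
τ in each portion: τ_AC = 6.17×10^7 Pa, τ_CB = 5.47×10^7 Pa; maximum is in AC.
τ_max = T_AC·r/J = 173900·0.121/3.42×10^-4 = 6.174×10^7 Pa.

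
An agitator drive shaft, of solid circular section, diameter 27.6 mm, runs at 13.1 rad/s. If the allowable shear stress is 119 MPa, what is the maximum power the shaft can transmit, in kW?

6.44 kW

J = πd⁴/32 = π(0.0276)⁴/32 = 5.697×10^-8 m⁴.
T_max = τ_allow·J/r = 1.19×10^8 × 5.697×10^-8 / 0.0138 = 491.3 N·m.
ω = 13.1 rad/s, so P_max = T_max·ω = 6435 W.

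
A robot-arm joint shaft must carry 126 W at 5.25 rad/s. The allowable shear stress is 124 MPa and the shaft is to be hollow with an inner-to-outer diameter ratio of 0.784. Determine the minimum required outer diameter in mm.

11.7 mm

ω = 5.25 rad/s, so T = P/ω = 126 / 5.250 = 24.00 N·m.
For a hollow shaft with d_i/d_o = 0.784: τ_max = 16T/(π d_o³ (1−k⁴)), so d_o = [16T/(π τ_allow (1−k⁴))]^(1/3) = [16·24.00/(π·1.24×10^8·0.6222)]^(1/3) = 0.01166 m.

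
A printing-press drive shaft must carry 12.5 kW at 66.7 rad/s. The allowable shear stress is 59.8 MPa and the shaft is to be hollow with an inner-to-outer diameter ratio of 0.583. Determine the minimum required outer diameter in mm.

26.2 mm

ω = 66.7 rad/s, so T = P/ω = 12.5×10³ / 66.70 = 187.4 N·m.
For a hollow shaft with d_i/d_o = 0.583: τ_max = 16T/(π d_o³ (1−k⁴)), so d_o = [16T/(π τ_allow (1−k⁴))]^(1/3) = [16·187.4/(π·5.98×10^7·0.8845)]^(1/3) = 0.02623 m.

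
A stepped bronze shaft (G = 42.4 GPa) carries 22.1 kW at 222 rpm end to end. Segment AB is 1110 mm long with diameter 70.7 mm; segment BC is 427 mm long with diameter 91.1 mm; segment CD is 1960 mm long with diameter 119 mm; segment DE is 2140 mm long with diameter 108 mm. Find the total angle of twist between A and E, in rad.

0.0174 rad

ω = 2π·222/60 = 23.25 rad/s, so T = P/ω = 22.1×10³ / 23.25 = 950.6 N·m.
J_AB = π(0.0707)⁴/32 = 2.45×10^-6 m⁴; J_BC = π(0.0911)⁴/32 = 6.76×10^-6 m⁴; J_CD = π(0.119)⁴/32 = 1.97×10^-5 m⁴; J_DE = π(0.108)⁴/32 = 1.34×10^-5 m⁴.
θ = (T/G)·Σ L_i/J_i = (950.6/42.4×10⁹)·(1.11/2.45×10^-6 + 0.427/6.76×10^-6 + 1.96/1.97×10^-5 + 2.14/1.34×10^-5) = 0.01739 rad.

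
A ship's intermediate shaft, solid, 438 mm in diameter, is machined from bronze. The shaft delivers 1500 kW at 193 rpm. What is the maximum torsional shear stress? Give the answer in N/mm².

4.50 N/mm²

ω = 2π·193/60 = 20.21 rad/s, so T = P/ω = 1500×10³ / 20.21 = 74220 N·m.
J = πd⁴/32 = π(0.438)⁴/32 = 3.613×10^-3 m⁴.
τ_max = T·r/J = 74220 × 0.219 / 3.613×10^-3 = 4.498×10^6 Pa.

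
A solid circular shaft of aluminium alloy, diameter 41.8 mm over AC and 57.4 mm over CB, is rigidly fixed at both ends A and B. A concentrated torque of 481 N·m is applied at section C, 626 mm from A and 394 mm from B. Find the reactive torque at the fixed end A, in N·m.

Compatibility: T_A·a/J_AC = T_B·b/J_CB with T_A + T_B = T₀.
J_AC = 3.00×10^-7 m⁴, J_CB = 1.07×10^-6 m⁴, so T_A = T₀·(J_AC/a)/((J_AC/a)+(J_CB/b)) = 72.33 N·m, T_B = 408.7 N·m.

72.3 N·m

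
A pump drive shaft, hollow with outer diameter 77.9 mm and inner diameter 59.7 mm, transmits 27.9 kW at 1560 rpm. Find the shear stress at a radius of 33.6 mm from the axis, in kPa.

2420 kPa

ω = 2π·1560/60 = 163.4 rad/s, so T = P/ω = 27.9×10³ / 163.4 = 170.8 N·m.
J = π(d_o⁴ − d_i⁴)/32 = π(0.0779⁴ − 0.0597⁴)/32 = 2.368×10^-6 m⁴.
Shear stress varies linearly with radius: τ = T·r/J = 170.8 × 0.0336 / 2.368×10^-6 = 2.423×10^6 Pa.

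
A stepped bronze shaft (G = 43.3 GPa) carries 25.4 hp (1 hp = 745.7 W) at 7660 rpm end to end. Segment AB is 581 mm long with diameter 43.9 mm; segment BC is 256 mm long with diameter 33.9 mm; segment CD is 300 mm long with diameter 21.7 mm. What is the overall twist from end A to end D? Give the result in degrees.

0.542°

ω = 2π·7660/60 = 802.2 rad/s, so T = P/ω = 25.4×745.7 / 802.2 = 23.61 N·m.
J_AB = π(0.0439)⁴/32 = 3.65×10^-7 m⁴; J_BC = π(0.0339)⁴/32 = 1.30×10^-7 m⁴; J_CD = π(0.0217)⁴/32 = 2.18×10^-8 m⁴.
θ = (T/G)·Σ L_i/J_i = (23.61/43.3×10⁹)·(0.581/3.65×10^-7 + 0.256/1.30×10^-7 + 0.300/2.18×10^-8) = 9.461×10^-3 rad.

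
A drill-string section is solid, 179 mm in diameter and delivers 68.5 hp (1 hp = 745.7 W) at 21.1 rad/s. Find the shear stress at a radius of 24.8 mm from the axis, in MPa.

0.596 MPa

ω = 21.1 rad/s, so T = P/ω = 68.5×745.7 / 21.10 = 2421 N·m.
J = πd⁴/32 = π(0.179)⁴/32 = 1.008×10^-4 m⁴.
Shear stress varies linearly with radius: τ = T·r/J = 2421 × 0.0248 / 1.008×10^-4 = 5.957×10^5 Pa.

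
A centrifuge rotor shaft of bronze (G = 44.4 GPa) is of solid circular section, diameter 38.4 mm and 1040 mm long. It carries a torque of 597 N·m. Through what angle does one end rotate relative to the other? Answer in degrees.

J = πd⁴/32 = π(0.0384)⁴/32 = 2.135×10^-7 m⁴.
θ = T·L/(G·J) = 597.0 × 1.04 / (44.4×10⁹ × 2.135×10^-7) = 0.06551 rad.

3.75°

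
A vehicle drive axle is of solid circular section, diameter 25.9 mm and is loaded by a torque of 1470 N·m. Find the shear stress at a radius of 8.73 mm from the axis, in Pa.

2.90e8 Pa

J = πd⁴/32 = π(0.0259)⁴/32 = 4.418×10^-8 m⁴.
Shear stress varies linearly with radius: τ = T·r/J = 1470 × 0.00873 / 4.418×10^-8 = 2.905×10^8 Pa.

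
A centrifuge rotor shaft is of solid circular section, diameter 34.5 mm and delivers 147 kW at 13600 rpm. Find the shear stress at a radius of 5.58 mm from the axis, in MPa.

4.14 MPa

ω = 2π·13600/60 = 1424 rad/s, so T = P/ω = 147×10³ / 1424 = 103.2 N·m.
J = πd⁴/32 = π(0.0345)⁴/32 = 1.391×10^-7 m⁴.
Shear stress varies linearly with radius: τ = T·r/J = 103.2 × 0.00558 / 1.391×10^-7 = 4.141×10^6 Pa.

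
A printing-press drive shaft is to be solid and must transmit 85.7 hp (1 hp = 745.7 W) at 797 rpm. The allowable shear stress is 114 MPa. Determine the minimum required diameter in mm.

32.5 mm

ω = 2π·797/60 = 83.46 rad/s, so T = P/ω = 85.7×745.7 / 83.46 = 765.7 N·m.
For a solid shaft τ_max = 16T/(πd³), so d = (16T/(π τ_allow))^(1/3) = (16·765.7/(π·1.14×10^8))^(1/3) = 0.03246 m.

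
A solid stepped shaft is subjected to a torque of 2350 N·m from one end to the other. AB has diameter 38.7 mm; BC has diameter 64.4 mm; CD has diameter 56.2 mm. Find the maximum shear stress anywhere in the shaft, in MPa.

206 MPa

Under the same torque, τ_max = 16T/(πd³) is largest where d is smallest — segment AB (d = 38.7 mm).
τ_max = 16·2350/(π·(0.0387)³) = 2.065×10^8 Pa.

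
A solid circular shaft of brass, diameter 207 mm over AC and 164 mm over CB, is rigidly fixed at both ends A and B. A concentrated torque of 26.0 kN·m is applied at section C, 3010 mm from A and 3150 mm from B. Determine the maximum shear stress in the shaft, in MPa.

10.8 MPa

Compatibility: T_A·a/J_AC = T_B·b/J_CB with T_A + T_B = T₀.
J_AC = 1.80×10^-4 m⁴, J_CB = 7.10×10^-5 m⁴, so T_A = T₀·(J_AC/a)/((J_AC/a)+(J_CB/b)) = 18890 N·m, T_B = 7111 N·m.
τ in each portion: τ_AC = 1.08×10^7 Pa, τ_CB = 8.21×10^6 Pa; maximum is in AC.
τ_max = T_AC·r/J = 18890·0.103/1.80×10^-4 = 1.085×10^7 Pa.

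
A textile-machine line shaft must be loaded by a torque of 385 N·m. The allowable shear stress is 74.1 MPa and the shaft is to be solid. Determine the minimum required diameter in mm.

29.8 mm

For a solid shaft τ_max = 16T/(πd³), so d = (16T/(π τ_allow))^(1/3) = (16·385.0/(π·7.41×10^7))^(1/3) = 0.02980 m.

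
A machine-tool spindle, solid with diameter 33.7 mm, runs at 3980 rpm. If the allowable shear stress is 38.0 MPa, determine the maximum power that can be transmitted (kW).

119 kW

J = πd⁴/32 = π(0.0337)⁴/32 = 1.266×10^-7 m⁴.
T_max = τ_allow·J/r = 3.80×10^7 × 1.266×10^-7 / 0.0169 = 285.6 N·m.
ω = 2π·3980/60 = 416.8 rad/s, so P_max = T_max·ω = 1.190×10^5 W.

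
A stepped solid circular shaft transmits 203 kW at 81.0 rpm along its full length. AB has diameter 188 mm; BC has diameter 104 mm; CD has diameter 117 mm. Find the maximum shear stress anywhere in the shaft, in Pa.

1.08e8 Pa

ω = 2π·81.0/60 = 8.482 rad/s, so T = P/ω = 203×10³ / 8.482 = 23930 N·m.
Under the same torque, τ_max = 16T/(πd³) is largest where d is smallest — segment BC (d = 104 mm).
τ_max = 16·23930/(π·(0.104)³) = 1.084×10^8 Pa.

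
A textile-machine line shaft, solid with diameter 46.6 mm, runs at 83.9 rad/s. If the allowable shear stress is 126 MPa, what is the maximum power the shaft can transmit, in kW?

210 kW

J = πd⁴/32 = π(0.0466)⁴/32 = 4.630×10^-7 m⁴.
T_max = τ_allow·J/r = 1.26×10^8 × 4.630×10^-7 / 0.0233 = 2504 N·m.
ω = 83.9 rad/s, so P_max = T_max·ω = 2.100×10^5 W.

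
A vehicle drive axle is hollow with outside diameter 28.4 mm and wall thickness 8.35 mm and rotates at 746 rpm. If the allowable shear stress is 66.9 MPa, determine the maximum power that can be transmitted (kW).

22.8 kW

J = π(d_o⁴ − d_i⁴)/32 = π(0.0284⁴ − 0.0117⁴)/32 = 6.203×10^-8 m⁴.
T_max = τ_allow·J/r = 6.69×10^7 × 6.203×10^-8 / 0.0142 = 292.2 N·m.
ω = 2π·746/60 = 78.12 rad/s, so P_max = T_max·ω = 2.283×10^4 W.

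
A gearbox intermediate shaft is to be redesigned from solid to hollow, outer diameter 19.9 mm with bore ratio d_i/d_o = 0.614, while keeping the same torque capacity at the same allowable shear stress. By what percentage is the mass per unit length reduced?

Equal τ_max and T ⇒ the solid shaft needs d_s³ = d_o³(1−k⁴), so d_s = 19.9·(1−0.614⁴)^(1/3) = 18.91 mm.
Area ratio A_h/A_s = d_o²(1−k²)/d_s² = (1−k²)/(1−k⁴)^(2/3) = 0.6900.
Mass saving = 1 − 0.6900 = 31.0 %.

31.0 %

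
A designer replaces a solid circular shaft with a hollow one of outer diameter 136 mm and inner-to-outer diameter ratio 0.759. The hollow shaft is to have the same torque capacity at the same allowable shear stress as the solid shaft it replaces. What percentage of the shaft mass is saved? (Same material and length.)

Equal τ_max and T ⇒ the solid shaft needs d_s³ = d_o³(1−k⁴), so d_s = 136·(1−0.759⁴)^(1/3) = 118.9 mm.
Area ratio A_h/A_s = d_o²(1−k²)/d_s² = (1−k²)/(1−k⁴)^(2/3) = 0.5547.
Mass saving = 1 − 0.5547 = 44.5 %.

44.5 %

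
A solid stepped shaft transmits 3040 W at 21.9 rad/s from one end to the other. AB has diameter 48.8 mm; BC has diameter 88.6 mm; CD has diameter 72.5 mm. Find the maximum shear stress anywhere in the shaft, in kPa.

ω = 21.9 rad/s, so T = P/ω = 3040 / 21.90 = 138.8 N·m.
Under the same torque, τ_max = 16T/(πd³) is largest where d is smallest — segment AB (d = 48.8 mm).
τ_max = 16·138.8/(π·(0.0488)³) = 6.083×10^6 Pa.

6080 kPa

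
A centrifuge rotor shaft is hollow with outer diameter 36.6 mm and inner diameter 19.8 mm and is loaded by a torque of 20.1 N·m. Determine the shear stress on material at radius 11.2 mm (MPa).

J = π(d_o⁴ − d_i⁴)/32 = π(0.0366⁴ − 0.0198⁴)/32 = 1.611×10^-7 m⁴.
Shear stress varies linearly with radius: τ = T·r/J = 20.10 × 0.0112 / 1.611×10^-7 = 1.398×10^6 Pa.

1.40 MPa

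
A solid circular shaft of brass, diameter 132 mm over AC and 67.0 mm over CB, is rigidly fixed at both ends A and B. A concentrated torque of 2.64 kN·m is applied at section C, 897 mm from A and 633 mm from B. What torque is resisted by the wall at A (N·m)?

2410 N·m

Compatibility: T_A·a/J_AC = T_B·b/J_CB with T_A + T_B = T₀.
J_AC = 2.98×10^-5 m⁴, J_CB = 1.98×10^-6 m⁴, so T_A = T₀·(J_AC/a)/((J_AC/a)+(J_CB/b)) = 2413 N·m, T_B = 227.0 N·m.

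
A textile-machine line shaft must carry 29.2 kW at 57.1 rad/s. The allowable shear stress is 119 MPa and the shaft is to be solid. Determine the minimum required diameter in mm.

ω = 57.1 rad/s, so T = P/ω = 29.2×10³ / 57.10 = 511.4 N·m.
For a solid shaft τ_max = 16T/(πd³), so d = (16T/(π τ_allow))^(1/3) = (16·511.4/(π·1.19×10^8))^(1/3) = 0.02797 m.

28.0 mm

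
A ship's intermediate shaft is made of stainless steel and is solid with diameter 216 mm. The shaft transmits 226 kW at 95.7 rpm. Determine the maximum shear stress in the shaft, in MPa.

11.4 MPa

ω = 2π·95.7/60 = 10.02 rad/s, so T = P/ω = 226×10³ / 10.02 = 22550 N·m.
J = πd⁴/32 = π(0.216)⁴/32 = 2.137×10^-4 m⁴.
τ_max = T·r/J = 22550 × 0.108 / 2.137×10^-4 = 1.140×10^7 Pa.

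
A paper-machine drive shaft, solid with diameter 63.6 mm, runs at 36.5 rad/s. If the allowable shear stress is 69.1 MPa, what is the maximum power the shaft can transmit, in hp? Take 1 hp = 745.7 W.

J = πd⁴/32 = π(0.0636)⁴/32 = 1.606×10^-6 m⁴.
T_max = τ_allow·J/r = 6.91×10^7 × 1.606×10^-6 / 0.0318 = 3490 N·m.
ω = 36.5 rad/s, so P_max = T_max·ω = 1.274×10^5 W.

171 hp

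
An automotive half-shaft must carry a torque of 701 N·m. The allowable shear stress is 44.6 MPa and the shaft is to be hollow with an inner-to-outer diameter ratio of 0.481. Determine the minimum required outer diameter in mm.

For a hollow shaft with d_i/d_o = 0.481: τ_max = 16T/(π d_o³ (1−k⁴)), so d_o = [16T/(π τ_allow (1−k⁴))]^(1/3) = [16·701.0/(π·4.46×10^7·0.9465)]^(1/3) = 0.04390 m.

43.9 mm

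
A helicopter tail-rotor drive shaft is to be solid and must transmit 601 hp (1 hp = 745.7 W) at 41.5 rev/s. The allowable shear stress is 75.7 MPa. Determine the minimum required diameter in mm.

ω = 2π·41.5 = 260.8 rad/s, so T = P/ω = 601×745.7 / 260.8 = 1719 N·m.
For a solid shaft τ_max = 16T/(πd³), so d = (16T/(π τ_allow))^(1/3) = (16·1719/(π·7.57×10^7))^(1/3) = 0.04872 m.

48.7 mm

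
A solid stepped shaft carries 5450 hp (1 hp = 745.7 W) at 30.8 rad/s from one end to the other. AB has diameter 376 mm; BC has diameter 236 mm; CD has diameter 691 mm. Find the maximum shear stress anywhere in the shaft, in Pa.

5.11e7 Pa

ω = 30.8 rad/s, so T = P/ω = 5450×745.7 / 30.80 = 132000 N·m.
Under the same torque, τ_max = 16T/(πd³) is largest where d is smallest — segment BC (d = 236 mm).
τ_max = 16·132000/(π·(0.236)³) = 5.113×10^7 Pa.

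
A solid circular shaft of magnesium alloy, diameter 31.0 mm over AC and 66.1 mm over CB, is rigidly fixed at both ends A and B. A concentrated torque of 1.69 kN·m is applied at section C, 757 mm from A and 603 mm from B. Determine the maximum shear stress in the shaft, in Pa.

Compatibility: T_A·a/J_AC = T_B·b/J_CB with T_A + T_B = T₀.
J_AC = 9.07×10^-8 m⁴, J_CB = 1.87×10^-6 m⁴, so T_A = T₀·(J_AC/a)/((J_AC/a)+(J_CB/b)) = 62.71 N·m, T_B = 1627 N·m.
τ in each portion: τ_AC = 1.07×10^7 Pa, τ_CB = 2.87×10^7 Pa; maximum is in CB.
τ_max = T_CB·r/J = 1627·0.0330/1.87×10^-6 = 2.870×10^7 Pa.

2.87e7 Pa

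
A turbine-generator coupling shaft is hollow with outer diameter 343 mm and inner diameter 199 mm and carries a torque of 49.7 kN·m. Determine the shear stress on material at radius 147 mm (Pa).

J = π(d_o⁴ − d_i⁴)/32 = π(0.343⁴ − 0.199⁴)/32 = 1.205×10^-3 m⁴.
Shear stress varies linearly with radius: τ = T·r/J = 49700 × 0.147 / 1.205×10^-3 = 6.063×10^6 Pa.

6.06e6 Pa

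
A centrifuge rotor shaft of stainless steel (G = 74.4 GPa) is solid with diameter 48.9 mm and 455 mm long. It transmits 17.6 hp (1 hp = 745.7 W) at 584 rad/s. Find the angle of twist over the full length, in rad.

2.45e-4 rad

ω = 584 rad/s, so T = P/ω = 17.6×745.7 / 584.0 = 22.47 N·m.
J = πd⁴/32 = π(0.0489)⁴/32 = 5.614×10^-7 m⁴.
θ = T·L/(G·J) = 22.47 × 0.455 / (74.4×10⁹ × 5.614×10^-7) = 2.448×10^-4 rad.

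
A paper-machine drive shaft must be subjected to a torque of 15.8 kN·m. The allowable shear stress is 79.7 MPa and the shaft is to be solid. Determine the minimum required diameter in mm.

100 mm

For a solid shaft τ_max = 16T/(πd³), so d = (16T/(π τ_allow))^(1/3) = (16·15800/(π·7.97×10^7))^(1/3) = 0.1003 m.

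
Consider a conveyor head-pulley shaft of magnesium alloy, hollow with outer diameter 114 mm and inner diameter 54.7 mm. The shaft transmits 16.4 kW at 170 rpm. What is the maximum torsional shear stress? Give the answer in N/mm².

3.34 N/mm²

ω = 2π·170/60 = 17.80 rad/s, so T = P/ω = 16.4×10³ / 17.80 = 921.2 N·m.
J = π(d_o⁴ − d_i⁴)/32 = π(0.114⁴ − 0.0547⁴)/32 = 1.570×10^-5 m⁴.
τ_max = T·r/J = 921.2 × 0.0570 / 1.570×10^-5 = 3.344×10^6 Pa.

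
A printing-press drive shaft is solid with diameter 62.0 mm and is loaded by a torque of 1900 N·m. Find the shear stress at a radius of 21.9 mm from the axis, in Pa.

2.87e7 Pa

J = πd⁴/32 = π(0.0620)⁴/32 = 1.451×10^-6 m⁴.
Shear stress varies linearly with radius: τ = T·r/J = 1900 × 0.0219 / 1.451×10^-6 = 2.868×10^7 Pa.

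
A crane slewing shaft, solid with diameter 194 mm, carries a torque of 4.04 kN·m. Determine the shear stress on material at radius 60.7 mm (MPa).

1.76 MPa

J = πd⁴/32 = π(0.194)⁴/32 = 1.391×10^-4 m⁴.
Shear stress varies linearly with radius: τ = T·r/J = 4040 × 0.0607 / 1.391×10^-4 = 1.763×10^6 Pa.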